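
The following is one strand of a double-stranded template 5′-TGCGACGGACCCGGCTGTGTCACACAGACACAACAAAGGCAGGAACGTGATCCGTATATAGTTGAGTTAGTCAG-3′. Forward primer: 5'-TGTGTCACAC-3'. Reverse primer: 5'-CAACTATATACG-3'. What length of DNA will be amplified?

Scanning the template, TGTGTCACAC occurs at positions 16–25; this primer anneals to the bottom strand there with its 3' end pointing downstream.
The reverse primer's reverse complement is CGTATATAGTTG, which matches the template at positions 53–64.
The product runs from position 16 to position 64, so its length is 64 − 16 + 1 = 49 bp.

49 bp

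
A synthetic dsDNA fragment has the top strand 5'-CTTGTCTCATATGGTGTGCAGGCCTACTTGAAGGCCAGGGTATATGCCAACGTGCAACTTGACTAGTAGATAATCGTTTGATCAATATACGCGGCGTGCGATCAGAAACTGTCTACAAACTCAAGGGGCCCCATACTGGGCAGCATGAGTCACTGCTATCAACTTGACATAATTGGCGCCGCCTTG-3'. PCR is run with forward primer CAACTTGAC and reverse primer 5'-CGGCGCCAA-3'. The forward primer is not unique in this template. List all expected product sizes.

127 bp, 22 bp

The forward primer CAACTTGAC matches the top strand at positions 55–63, 160–168.
The reverse primer's reverse complement is TTGGCGCCG, matching at positions 173–181.
Each forward site pairs with the reverse site to give a product ending at position 181: sizes 127, 22 bp.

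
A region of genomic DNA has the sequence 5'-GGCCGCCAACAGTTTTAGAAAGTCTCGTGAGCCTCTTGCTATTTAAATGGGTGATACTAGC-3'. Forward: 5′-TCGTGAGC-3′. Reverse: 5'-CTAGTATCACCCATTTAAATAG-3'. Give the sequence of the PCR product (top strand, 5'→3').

Scanning the template, TCGTGAGC occurs at positions 25–32; this primer anneals to the bottom strand there with its 3' end pointing downstream.
Reverse complement of the reverse primer: CTATTTAAATGGGTGATACTAG. This occurs on the top strand at positions 39–60.
The product is the template from position 25 through 60 (36 bp).

5'-TCGTGAGCCTCTTGCTATTTAAATGGGTGATACTAG-3'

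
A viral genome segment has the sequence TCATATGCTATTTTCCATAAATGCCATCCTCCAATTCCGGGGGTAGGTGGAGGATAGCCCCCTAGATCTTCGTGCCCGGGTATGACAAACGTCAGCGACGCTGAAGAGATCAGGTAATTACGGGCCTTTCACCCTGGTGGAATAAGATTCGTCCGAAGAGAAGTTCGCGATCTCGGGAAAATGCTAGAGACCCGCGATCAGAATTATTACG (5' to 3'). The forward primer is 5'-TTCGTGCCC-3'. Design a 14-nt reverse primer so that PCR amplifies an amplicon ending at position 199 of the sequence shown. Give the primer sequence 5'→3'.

The forward primer binds at positions 69–77; the product's 3' end on the top strand is position 199.
The reverse primer anneals to the top strand over positions 186–199, i.e. to AGAGACCCGCGATC.
Its sequence written 5'→3' is the reverse complement: GATCGCGGGTCTCT.

5'-GATCGCGGGTCTCT-3'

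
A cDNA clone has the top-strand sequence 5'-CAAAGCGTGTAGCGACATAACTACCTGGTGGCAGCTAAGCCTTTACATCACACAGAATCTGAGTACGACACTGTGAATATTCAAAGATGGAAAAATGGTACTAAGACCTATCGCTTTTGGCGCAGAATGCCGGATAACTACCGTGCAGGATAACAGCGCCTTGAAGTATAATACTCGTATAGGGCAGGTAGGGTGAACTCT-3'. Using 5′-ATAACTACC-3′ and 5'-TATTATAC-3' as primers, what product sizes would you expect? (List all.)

157 bp, 40 bp

The forward primer ATAACTACC matches the top strand at positions 17–25, 134–142.
The reverse primer's reverse complement is GTATAATA, matching at positions 166–173.
Each forward site pairs with the reverse site to give a product ending at position 173: sizes 157, 40 bp.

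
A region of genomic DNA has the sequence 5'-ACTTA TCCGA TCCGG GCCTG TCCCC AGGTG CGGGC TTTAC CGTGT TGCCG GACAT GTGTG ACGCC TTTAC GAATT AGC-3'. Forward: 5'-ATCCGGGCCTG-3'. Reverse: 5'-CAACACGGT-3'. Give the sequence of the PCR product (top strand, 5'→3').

The forward primer matches the template at positions 10–20.
Taking the reverse complement of CAACACGGT gives ACCGTGTTG, found at positions 39–47 on the template; the primer anneals here to the top strand with its 3' end pointing upstream.
The product is the template from position 10 through 47 (38 bp).

5'-ATCCGGGCCTGTCCCCAGGTGCGGGCTTTACCGTGTTG-3'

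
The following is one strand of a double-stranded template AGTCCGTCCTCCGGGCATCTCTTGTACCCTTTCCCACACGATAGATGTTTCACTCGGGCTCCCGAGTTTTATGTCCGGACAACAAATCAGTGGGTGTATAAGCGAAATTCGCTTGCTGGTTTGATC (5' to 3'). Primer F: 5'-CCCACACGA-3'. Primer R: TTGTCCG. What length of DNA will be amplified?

Scanning the template, CCCACACGA occurs at positions 33–41; this primer anneals to the bottom strand there with its 3' end pointing downstream.
The reverse primer's reverse complement is CGGACAA, which matches the template at positions 76–82.
Amplicon spans positions 33–82: 50 bp.

50 bp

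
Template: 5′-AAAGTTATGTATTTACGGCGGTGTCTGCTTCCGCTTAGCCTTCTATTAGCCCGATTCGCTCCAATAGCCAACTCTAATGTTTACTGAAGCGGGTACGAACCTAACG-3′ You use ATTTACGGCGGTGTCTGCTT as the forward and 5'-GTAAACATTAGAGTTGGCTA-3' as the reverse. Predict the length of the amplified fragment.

Forward primer ATTTACGGCGGTGTCTGCTT is found on the top strand at positions 11–30.
Taking the reverse complement of GTAAACATTAGAGTTGGCTA gives TAGCCAACTCTAATGTTTAC, found at positions 65–84 on the template; the primer anneals here to the top strand with its 3' end pointing upstream.
Product length = (reverse-primer end) − (forward-primer start) + 1 = 84 − 11 + 1 = 74 bp.

74 bp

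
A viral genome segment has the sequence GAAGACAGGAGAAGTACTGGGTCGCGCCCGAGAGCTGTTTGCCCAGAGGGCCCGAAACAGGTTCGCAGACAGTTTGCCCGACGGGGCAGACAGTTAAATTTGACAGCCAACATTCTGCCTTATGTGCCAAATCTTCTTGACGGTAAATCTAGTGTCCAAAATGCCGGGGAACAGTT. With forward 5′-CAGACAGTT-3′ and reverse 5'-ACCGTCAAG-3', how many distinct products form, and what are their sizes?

The forward primer CAGACAGTT matches the top strand at positions 66–74, 87–95.
The reverse primer's reverse complement is CTTGACGGT, matching at positions 136–144.
Each forward site pairs with the reverse site to give a product ending at position 144: sizes 79, 58 bp.

Two products: 79 bp, 58 bp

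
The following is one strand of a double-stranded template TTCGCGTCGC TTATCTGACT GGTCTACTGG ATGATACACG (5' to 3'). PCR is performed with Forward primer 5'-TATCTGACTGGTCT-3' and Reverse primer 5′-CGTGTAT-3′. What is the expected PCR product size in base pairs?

Scanning the template, TATCTGACTGGTCT occurs at positions 12–25; this primer anneals to the bottom strand there with its 3' end pointing downstream.
Reverse complement of the reverse primer: ATACACG. This occurs on the top strand at positions 34–40.
The product runs from position 12 to position 40, so its length is 40 − 12 + 1 = 29 bp.

29 bp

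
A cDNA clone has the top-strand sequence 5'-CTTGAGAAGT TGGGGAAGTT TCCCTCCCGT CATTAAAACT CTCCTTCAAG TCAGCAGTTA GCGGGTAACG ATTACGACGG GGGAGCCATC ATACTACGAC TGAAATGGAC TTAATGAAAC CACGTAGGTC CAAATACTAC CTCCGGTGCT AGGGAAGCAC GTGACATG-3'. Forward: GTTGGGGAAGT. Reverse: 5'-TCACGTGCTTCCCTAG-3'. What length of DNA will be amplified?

156 bp

Forward primer GTTGGGGAAGT is found on the top strand at positions 9–19.
Reverse complement of the reverse primer: CTAGGGAAGCACGTGA. This occurs on the top strand at positions 149–164.
Product length = (reverse-primer end) − (forward-primer start) + 1 = 164 − 9 + 1 = 156 bp.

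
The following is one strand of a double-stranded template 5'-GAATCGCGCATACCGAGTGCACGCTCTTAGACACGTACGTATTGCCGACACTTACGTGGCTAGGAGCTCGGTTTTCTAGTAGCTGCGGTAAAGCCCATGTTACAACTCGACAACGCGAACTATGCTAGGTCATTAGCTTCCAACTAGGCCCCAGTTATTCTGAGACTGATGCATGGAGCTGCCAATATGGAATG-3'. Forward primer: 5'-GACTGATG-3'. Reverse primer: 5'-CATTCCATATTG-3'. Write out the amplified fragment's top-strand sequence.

Forward primer GACTGATG is found on the top strand at positions 164–171.
Reverse complement of the reverse primer: CAATATGGAATG. This occurs on the top strand at positions 183–194.
The product is the template from position 164 through 194 (31 bp).

5'-GACTGATGCATGGAGCTGCCAATATGGAATG-3'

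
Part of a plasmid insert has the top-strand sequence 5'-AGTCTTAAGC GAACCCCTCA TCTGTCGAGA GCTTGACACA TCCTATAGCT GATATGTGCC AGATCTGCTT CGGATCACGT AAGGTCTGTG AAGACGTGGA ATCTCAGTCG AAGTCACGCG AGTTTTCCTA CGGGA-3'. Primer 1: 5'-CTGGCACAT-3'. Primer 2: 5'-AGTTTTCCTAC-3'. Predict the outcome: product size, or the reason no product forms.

No product — the primers' 3' ends point away from each other.

Primer 1 (CTGGCACAT) has reverse complement ATGTGCCAG, which matches the top strand at positions 54–62; primer 1 anneals to the top strand there with its 3' end pointing upstream toward position 54.
Primer 2 (AGTTTTCCTAC) matches the top strand directly at positions 121–131; it anneals to the bottom strand with its 3' end pointing downstream toward position 131.
The 3' ends diverge (primer 1 extends toward position 1, primer 2 toward position 135), so the primers never converge on a shared product.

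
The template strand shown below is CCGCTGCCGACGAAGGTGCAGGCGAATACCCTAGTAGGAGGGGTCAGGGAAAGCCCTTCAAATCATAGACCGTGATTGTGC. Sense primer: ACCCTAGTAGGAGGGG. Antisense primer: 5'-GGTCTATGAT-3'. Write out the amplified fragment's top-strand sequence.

5'-ACCCTAGTAGGAGGGGTCAGGGAAAGCCCTTCAAATCATAGACC-3'

Forward primer ACCCTAGTAGGAGGGG is found on the top strand at positions 28–43.
Reverse complement of the reverse primer: ATCATAGACC. This occurs on the top strand at positions 62–71.
The product is the template from position 28 through 71 (44 bp).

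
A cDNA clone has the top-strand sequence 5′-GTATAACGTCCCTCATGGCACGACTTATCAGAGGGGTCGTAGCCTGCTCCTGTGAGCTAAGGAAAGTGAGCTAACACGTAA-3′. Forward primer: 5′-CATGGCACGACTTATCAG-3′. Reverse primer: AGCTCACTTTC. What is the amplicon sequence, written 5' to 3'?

Forward primer CATGGCACGACTTATCAG is found on the top strand at positions 14–31.
Reverse complement of the reverse primer: GAAAGTGAGCT. This occurs on the top strand at positions 62–72.
The product is the template from position 14 through 72 (59 bp).

5'-CATGGCACGACTTATCAGAGGGGTCGTAGCCTGCTCCTGTGAGCTAAGGAAAGTGAGCT-3'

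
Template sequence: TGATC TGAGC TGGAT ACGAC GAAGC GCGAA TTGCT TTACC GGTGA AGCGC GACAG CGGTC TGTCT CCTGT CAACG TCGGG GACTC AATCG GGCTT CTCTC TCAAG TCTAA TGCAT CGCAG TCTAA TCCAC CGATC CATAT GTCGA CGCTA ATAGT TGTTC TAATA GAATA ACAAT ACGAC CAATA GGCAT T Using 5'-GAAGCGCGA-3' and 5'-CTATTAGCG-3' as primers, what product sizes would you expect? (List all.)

The forward primer GAAGCGCGA matches the top strand at positions 21–29, 44–52.
The reverse primer's reverse complement is CGCTAATAG, matching at positions 146–154.
Each forward site pairs with the reverse site to give a product ending at position 154: sizes 134, 111 bp.

134 bp, 111 bp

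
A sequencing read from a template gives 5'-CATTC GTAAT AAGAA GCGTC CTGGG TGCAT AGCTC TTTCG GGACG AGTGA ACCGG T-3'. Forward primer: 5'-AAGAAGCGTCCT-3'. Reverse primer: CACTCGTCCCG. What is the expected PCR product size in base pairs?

39 bp

Forward primer AAGAAGCGTCCT is found on the top strand at positions 11–22.
The reverse primer's reverse complement is CGGGACGAGTG, which matches the template at positions 39–49.
The product runs from position 11 to position 49, so its length is 49 − 11 + 1 = 39 bp.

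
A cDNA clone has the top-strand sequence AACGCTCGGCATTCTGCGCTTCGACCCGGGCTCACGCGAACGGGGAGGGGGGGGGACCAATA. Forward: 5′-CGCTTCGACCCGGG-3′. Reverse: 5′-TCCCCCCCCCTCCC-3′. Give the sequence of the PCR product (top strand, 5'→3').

5'-CGCTTCGACCCGGGCTCACGCGAACGGGGAGGGGGGGGGA-3'

Scanning the template, CGCTTCGACCCGGG occurs at positions 17–30; this primer anneals to the bottom strand there with its 3' end pointing downstream.
Reverse complement of the reverse primer: GGGAGGGGGGGGGA. This occurs on the top strand at positions 43–56.
The product is the template from position 17 through 56 (40 bp).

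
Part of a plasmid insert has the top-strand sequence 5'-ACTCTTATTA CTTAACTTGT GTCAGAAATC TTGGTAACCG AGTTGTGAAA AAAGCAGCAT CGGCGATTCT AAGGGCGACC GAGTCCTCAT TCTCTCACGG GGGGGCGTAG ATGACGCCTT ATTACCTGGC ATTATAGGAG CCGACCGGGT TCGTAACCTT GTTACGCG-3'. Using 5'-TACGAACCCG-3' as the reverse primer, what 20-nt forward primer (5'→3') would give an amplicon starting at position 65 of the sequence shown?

5'-GATTCTAAGGGCGACCGAGT-3'

The reverse primer's reverse complement CGGGTTCGTA matches the template at positions 146–155; the product starts at position 65.
The forward primer is identical to the top strand over positions 65–84: GATTCTAAGGGCGACCGAGT.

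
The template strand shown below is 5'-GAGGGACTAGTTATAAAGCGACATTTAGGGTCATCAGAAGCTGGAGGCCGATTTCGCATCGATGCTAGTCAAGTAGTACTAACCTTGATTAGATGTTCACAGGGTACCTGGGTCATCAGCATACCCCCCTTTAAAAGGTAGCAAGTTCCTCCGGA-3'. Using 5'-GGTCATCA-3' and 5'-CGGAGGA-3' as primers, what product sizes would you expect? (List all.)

125 bp, 43 bp

The forward primer GGTCATCA matches the top strand at positions 29–36, 111–118.
The reverse primer's reverse complement is TCCTCCG, matching at positions 147–153.
Each forward site pairs with the reverse site to give a product ending at position 153: sizes 125, 43 bp.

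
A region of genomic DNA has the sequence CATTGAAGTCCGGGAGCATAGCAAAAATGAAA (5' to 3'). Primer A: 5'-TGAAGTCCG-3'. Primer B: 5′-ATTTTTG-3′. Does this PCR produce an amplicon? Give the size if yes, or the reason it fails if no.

Primer A (TGAAGTCCG) matches the top strand at positions 4–12; it acts as a forward primer.
Primer B's reverse complement is CAAAAAT, matching the top strand at positions 22–28; it acts as a reverse primer.
The 3' ends face each other across positions 4–28, giving a 25 bp product.

Yes — a 25 bp product.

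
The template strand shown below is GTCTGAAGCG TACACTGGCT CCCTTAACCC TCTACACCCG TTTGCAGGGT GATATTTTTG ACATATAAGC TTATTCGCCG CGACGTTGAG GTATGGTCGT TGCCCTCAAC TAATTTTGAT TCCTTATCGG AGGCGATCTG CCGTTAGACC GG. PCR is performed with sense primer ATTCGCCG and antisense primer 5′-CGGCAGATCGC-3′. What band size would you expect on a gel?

Scanning the template, ATTCGCCG occurs at positions 73–80; this primer anneals to the bottom strand there with its 3' end pointing downstream.
Reverse complement of the reverse primer: GCGATCTGCCG. This occurs on the top strand at positions 133–143.
Product length = (reverse-primer end) − (forward-primer start) + 1 = 143 − 73 + 1 = 71 bp.

71 bp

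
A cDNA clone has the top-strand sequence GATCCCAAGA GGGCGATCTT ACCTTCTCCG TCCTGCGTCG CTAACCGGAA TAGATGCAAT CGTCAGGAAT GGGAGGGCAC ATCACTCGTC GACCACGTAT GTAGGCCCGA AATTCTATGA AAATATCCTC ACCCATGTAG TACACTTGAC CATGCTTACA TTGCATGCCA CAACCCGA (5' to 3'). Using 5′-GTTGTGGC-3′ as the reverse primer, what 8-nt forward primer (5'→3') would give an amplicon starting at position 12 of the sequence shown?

5'-GGCGATCT-3'

The reverse primer's reverse complement GCCACAAC matches the template at positions 167–174; the product starts at position 12.
The forward primer is identical to the top strand over positions 12–19: GGCGATCT.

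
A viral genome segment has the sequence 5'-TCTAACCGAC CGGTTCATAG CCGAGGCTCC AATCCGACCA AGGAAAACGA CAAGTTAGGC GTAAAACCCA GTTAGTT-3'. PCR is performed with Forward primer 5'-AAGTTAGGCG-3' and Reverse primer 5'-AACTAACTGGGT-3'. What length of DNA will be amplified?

26 bp

The forward primer matches the template at positions 52–61.
Taking the reverse complement of AACTAACTGGGT gives ACCCAGTTAGTT, found at positions 66–77 on the template; the primer anneals here to the top strand with its 3' end pointing upstream.
Product length = (reverse-primer end) − (forward-primer start) + 1 = 77 − 52 + 1 = 26 bp.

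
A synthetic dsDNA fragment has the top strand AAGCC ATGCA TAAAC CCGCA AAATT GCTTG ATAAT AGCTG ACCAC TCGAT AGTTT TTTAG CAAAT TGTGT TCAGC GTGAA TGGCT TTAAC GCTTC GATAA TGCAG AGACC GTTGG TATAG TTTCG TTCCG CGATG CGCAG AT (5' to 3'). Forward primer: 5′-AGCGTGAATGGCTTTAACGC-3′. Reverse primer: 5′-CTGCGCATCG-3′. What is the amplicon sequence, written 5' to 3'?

Scanning the template, AGCGTGAATGGCTTTAACGC occurs at positions 73–92; this primer anneals to the bottom strand there with its 3' end pointing downstream.
Taking the reverse complement of CTGCGCATCG gives CGATGCGCAG, found at positions 131–140 on the template; the primer anneals here to the top strand with its 3' end pointing upstream.
The product is the template from position 73 through 140 (68 bp).

5'-AGCGTGAATGGCTTTAACGCTTCGATAATGCAGAGACCGTTGGTATAGTTTCGTTCCGCGATGCGCAG-3'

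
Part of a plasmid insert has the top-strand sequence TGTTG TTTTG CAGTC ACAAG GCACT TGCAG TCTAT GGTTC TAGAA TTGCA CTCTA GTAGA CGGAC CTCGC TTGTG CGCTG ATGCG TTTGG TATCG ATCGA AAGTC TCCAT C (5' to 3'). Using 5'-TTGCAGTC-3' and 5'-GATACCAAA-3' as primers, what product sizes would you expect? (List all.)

87 bp, 70 bp

The forward primer TTGCAGTC matches the top strand at positions 8–15, 25–32.
The reverse primer's reverse complement is TTTGGTATC, matching at positions 86–94.
Each forward site pairs with the reverse site to give a product ending at position 94: sizes 87, 70 bp.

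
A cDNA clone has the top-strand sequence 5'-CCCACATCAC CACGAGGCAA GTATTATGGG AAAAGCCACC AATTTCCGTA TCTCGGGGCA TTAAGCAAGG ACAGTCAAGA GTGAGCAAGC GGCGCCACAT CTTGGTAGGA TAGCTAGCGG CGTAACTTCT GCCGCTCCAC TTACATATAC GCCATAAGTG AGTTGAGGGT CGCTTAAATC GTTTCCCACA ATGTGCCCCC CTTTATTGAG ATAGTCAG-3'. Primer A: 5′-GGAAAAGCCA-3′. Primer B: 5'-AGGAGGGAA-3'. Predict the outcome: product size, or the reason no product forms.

Primer B (AGGAGGGAA) does not match the top strand, and its reverse complement TTCCCTCCT does not match either.
With no annealing site for primer B, no amplification occurs.

No product — primer B has no binding site in the template.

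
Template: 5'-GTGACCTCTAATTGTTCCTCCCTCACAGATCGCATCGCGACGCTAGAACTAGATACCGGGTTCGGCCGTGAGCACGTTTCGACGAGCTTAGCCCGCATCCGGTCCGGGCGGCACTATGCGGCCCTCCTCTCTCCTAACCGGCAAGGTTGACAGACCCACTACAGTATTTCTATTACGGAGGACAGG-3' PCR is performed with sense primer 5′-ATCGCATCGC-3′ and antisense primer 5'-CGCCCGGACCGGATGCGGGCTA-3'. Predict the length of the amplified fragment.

82 bp

Scanning the template, ATCGCATCGC occurs at positions 29–38; this primer anneals to the bottom strand there with its 3' end pointing downstream.
Taking the reverse complement of CGCCCGGACCGGATGCGGGCTA gives TAGCCCGCATCCGGTCCGGGCG, found at positions 89–110 on the template; the primer anneals here to the top strand with its 3' end pointing upstream.
Product length = (reverse-primer end) − (forward-primer start) + 1 = 110 − 29 + 1 = 82 bp.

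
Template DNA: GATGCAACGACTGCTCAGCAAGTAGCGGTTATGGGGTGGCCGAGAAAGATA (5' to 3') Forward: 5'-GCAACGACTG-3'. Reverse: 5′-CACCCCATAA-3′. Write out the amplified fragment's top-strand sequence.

5'-GCAACGACTGCTCAGCAAGTAGCGGTTATGGGGTG-3'

Scanning the template, GCAACGACTG occurs at positions 4–13; this primer anneals to the bottom strand there with its 3' end pointing downstream.
Reverse complement of the reverse primer: TTATGGGGTG. This occurs on the top strand at positions 29–38.
The product is the template from position 4 through 38 (35 bp).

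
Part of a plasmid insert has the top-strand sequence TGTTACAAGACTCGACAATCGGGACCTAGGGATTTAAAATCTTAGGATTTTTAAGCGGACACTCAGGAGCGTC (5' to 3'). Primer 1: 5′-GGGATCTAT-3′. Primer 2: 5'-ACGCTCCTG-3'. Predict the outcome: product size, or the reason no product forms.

No product — primer 1 has no binding site in the template.

Primer 1 (GGGATCTAT) does not match the top strand, and its reverse complement ATAGATCCC does not match either.
With no annealing site for primer 1, no amplification occurs.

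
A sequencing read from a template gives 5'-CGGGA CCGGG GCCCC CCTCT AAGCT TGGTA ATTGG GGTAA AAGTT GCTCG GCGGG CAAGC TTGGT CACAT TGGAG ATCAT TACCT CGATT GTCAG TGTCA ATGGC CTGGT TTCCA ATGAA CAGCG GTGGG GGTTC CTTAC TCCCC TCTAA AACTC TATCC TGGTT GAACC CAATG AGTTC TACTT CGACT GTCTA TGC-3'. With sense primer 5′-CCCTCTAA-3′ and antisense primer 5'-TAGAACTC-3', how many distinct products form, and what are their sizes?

Two products: 168 bp, 40 bp

The forward primer CCCTCTAA matches the top strand at positions 15–22, 143–150.
The reverse primer's reverse complement is GAGTTCTA, matching at positions 175–182.
Each forward site pairs with the reverse site to give a product ending at position 182: sizes 168, 40 bp.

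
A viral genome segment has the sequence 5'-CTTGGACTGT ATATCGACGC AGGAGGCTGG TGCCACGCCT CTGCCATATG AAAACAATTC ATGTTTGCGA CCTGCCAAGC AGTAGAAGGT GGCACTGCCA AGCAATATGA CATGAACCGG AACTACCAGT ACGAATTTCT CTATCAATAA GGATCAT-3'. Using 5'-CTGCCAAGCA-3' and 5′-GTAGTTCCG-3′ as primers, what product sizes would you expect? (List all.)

The forward primer CTGCCAAGCA matches the top strand at positions 72–81, 95–104.
The reverse primer's reverse complement is CGGAACTAC, matching at positions 118–126.
Each forward site pairs with the reverse site to give a product ending at position 126: sizes 55, 32 bp.

55 bp, 32 bp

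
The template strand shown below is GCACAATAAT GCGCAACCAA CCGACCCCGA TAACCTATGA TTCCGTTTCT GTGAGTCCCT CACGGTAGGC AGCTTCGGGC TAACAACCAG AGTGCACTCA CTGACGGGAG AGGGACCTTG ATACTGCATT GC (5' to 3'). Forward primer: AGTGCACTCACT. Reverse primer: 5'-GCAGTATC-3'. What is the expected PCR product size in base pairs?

Scanning the template, AGTGCACTCACT occurs at positions 91–102; this primer anneals to the bottom strand there with its 3' end pointing downstream.
Taking the reverse complement of GCAGTATC gives GATACTGC, found at positions 120–127 on the template; the primer anneals here to the top strand with its 3' end pointing upstream.
Amplicon spans positions 91–127: 37 bp.

37 bp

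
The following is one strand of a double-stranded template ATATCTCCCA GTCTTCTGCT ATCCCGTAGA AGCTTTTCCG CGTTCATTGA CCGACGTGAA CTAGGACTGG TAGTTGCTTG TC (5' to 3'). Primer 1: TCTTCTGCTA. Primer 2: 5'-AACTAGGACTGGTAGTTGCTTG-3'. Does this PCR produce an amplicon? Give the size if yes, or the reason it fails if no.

No product — both primers anneal to the same strand and extend in the same direction.

Primer 1 (TCTTCTGCTA) matches the top strand at positions 12–21 (3' end points downstream).
Primer 2 (AACTAGGACTGGTAGTTGCTTG) also matches the top strand directly, at positions 59–80 — its reverse complement CAAGCAACTACCAGTCCTAGTT is not present.
Both primers anneal to the bottom strand with 3' ends pointing the same way, so neither can prime synthesis back toward the other.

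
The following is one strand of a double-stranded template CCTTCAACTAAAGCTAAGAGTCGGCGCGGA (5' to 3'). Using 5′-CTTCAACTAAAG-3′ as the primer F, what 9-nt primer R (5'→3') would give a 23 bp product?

The forward primer binds at positions 2–13, so a 23 bp product ends at position 2 + 23 − 1 = 24.
The reverse primer anneals to the top strand over positions 16–24, i.e. to AAGAGTCGG.
Its sequence written 5'→3' is the reverse complement: CCGACTCTT.

5'-CCGACTCTT-3'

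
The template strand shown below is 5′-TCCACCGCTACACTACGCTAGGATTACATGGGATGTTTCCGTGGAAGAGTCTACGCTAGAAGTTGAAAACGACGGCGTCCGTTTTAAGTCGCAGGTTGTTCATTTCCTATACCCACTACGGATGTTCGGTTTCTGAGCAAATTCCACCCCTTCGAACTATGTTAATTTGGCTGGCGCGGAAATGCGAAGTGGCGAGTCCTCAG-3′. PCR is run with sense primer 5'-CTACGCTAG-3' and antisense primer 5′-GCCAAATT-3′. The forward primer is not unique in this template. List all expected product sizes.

159 bp, 121 bp

The forward primer CTACGCTAG matches the top strand at positions 13–21, 51–59.
The reverse primer's reverse complement is AATTTGGC, matching at positions 164–171.
Each forward site pairs with the reverse site to give a product ending at position 171: sizes 159, 121 bp.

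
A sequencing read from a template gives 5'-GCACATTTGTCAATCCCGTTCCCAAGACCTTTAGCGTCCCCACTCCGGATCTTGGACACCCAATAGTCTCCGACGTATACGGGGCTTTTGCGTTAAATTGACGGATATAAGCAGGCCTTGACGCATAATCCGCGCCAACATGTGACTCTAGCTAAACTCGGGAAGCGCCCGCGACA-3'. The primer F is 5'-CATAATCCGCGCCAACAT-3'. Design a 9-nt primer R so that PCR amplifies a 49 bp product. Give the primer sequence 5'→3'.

5'-GCGGGCGCT-3'

The forward primer binds at positions 124–141, so a 49 bp product ends at position 124 + 49 − 1 = 172.
The reverse primer anneals to the top strand over positions 164–172, i.e. to AGCGCCCGC.
Its sequence written 5'→3' is the reverse complement: GCGGGCGCT.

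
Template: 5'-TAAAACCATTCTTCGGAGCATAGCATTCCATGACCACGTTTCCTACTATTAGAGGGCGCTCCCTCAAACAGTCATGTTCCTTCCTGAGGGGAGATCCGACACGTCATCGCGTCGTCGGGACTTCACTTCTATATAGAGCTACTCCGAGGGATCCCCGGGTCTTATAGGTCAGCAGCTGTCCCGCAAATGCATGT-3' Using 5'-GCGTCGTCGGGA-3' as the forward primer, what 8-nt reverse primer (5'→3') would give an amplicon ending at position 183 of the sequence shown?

The forward primer binds at positions 109–120; the product's 3' end on the top strand is position 183.
The reverse primer anneals to the top strand over positions 176–183, i.e. to CTGTCCCG.
Its sequence written 5'→3' is the reverse complement: CGGGACAG.

5'-CGGGACAG-3'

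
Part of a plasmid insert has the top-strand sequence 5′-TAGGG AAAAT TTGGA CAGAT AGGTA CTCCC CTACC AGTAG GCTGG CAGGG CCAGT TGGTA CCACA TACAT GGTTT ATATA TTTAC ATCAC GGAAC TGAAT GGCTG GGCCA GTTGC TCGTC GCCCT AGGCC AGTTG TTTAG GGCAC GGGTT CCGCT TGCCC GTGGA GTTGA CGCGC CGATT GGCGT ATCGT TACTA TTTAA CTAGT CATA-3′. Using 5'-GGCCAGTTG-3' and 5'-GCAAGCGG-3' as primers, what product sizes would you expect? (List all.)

The forward primer GGCCAGTTG matches the top strand at positions 49–57, 106–114, 127–135.
The reverse primer's reverse complement is CCGCTTGC, matching at positions 151–158.
Each forward site pairs with the reverse site to give a product ending at position 158: sizes 110, 53, 32 bp.

110 bp, 53 bp, 32 bp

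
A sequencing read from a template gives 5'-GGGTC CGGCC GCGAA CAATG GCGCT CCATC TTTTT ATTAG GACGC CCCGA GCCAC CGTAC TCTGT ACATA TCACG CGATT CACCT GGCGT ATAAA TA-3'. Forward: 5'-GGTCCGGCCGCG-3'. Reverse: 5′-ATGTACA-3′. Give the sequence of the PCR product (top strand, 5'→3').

5'-GGTCCGGCCGCGAACAATGGCGCTCCATCTTTTTATTAGGACGCCCCGAGCCACCGTACTCTGTACAT-3'

The forward primer matches the template at positions 2–13.
The reverse primer's reverse complement is TGTACAT, which matches the template at positions 63–69.
The product is the template from position 2 through 69 (68 bp).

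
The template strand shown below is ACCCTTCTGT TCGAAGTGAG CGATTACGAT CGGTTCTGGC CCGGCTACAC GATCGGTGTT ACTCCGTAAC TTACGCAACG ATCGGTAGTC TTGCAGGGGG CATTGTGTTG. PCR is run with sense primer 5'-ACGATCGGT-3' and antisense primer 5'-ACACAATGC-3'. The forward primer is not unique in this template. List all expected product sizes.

83 bp, 60 bp, 31 bp

The forward primer ACGATCGGT matches the top strand at positions 26–34, 49–57, 78–86.
The reverse primer's reverse complement is GCATTGTGT, matching at positions 100–108.
Each forward site pairs with the reverse site to give a product ending at position 108: sizes 83, 60, 31 bp.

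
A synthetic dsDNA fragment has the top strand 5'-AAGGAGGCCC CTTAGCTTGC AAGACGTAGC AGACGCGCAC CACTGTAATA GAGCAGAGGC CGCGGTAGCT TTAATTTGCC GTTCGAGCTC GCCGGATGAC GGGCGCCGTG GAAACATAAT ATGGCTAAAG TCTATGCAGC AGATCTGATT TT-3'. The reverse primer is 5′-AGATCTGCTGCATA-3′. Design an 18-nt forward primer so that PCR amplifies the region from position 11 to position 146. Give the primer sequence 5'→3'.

The reverse primer's reverse complement TATGCAGCAGATCT matches the template at positions 133–146; the product starts at position 11.
The forward primer is identical to the top strand over positions 11–28: CTTAGCTTGCAAGACGTA.

5'-CTTAGCTTGCAAGACGTA-3'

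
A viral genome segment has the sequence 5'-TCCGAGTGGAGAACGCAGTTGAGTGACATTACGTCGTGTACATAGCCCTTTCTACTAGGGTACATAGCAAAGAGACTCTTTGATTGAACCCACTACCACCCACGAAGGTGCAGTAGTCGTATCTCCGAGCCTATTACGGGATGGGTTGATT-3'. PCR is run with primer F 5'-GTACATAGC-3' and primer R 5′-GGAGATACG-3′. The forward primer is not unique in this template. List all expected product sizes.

89 bp, 67 bp

The forward primer GTACATAGC matches the top strand at positions 38–46, 60–68.
The reverse primer's reverse complement is CGTATCTCC, matching at positions 118–126.
Each forward site pairs with the reverse site to give a product ending at position 126: sizes 89, 67 bp.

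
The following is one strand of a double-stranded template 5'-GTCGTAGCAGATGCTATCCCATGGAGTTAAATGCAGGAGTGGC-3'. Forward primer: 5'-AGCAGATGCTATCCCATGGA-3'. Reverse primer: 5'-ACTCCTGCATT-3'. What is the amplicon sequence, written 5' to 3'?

5'-AGCAGATGCTATCCCATGGAGTTAAATGCAGGAGT-3'

The forward primer matches the template at positions 6–25.
The reverse primer's reverse complement is AATGCAGGAGT, which matches the template at positions 30–40.
The product is the template from position 6 through 40 (35 bp).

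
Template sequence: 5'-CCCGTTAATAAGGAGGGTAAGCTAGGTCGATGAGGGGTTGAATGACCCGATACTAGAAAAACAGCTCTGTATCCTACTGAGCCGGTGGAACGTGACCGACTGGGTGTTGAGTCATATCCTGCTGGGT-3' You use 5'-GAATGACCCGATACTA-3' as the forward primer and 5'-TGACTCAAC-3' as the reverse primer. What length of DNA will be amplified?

Scanning the template, GAATGACCCGATACTA occurs at positions 40–55; this primer anneals to the bottom strand there with its 3' end pointing downstream.
The reverse primer's reverse complement is GTTGAGTCA, which matches the template at positions 106–114.
Amplicon spans positions 40–114: 75 bp.

75 bp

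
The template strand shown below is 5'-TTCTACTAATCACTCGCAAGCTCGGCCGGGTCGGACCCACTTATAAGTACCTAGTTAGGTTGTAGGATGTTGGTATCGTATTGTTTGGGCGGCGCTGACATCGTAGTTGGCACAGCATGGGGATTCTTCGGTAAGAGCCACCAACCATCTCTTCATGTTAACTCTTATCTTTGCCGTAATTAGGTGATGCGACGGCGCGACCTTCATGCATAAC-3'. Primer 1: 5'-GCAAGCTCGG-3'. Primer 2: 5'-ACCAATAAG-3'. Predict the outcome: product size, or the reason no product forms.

Primer 2 (ACCAATAAG) does not match the top strand, and its reverse complement CTTATTGGT does not match either.
With no annealing site for primer 2, no amplification occurs.

No product — primer 2 has no binding site in the template.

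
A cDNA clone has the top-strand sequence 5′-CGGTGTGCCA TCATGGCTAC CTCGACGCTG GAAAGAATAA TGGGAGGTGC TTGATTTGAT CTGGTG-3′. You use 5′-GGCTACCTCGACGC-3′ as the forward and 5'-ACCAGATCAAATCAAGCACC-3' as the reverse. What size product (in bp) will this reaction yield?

Forward primer GGCTACCTCGACGC is found on the top strand at positions 15–28.
Reverse complement of the reverse primer: GGTGCTTGATTTGATCTGGT. This occurs on the top strand at positions 46–65.
Amplicon spans positions 15–65: 51 bp.

51 bp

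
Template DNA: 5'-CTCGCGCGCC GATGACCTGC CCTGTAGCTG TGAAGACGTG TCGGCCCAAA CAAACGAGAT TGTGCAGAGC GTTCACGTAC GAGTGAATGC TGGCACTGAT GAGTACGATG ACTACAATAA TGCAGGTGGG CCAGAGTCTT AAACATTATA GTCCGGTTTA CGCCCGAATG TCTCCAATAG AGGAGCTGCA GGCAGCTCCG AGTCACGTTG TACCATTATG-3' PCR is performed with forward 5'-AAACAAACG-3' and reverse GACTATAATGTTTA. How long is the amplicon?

Scanning the template, AAACAAACG occurs at positions 48–56; this primer anneals to the bottom strand there with its 3' end pointing downstream.
Reverse complement of the reverse primer: TAAACATTATAGTC. This occurs on the top strand at positions 140–153.
The product runs from position 48 to position 153, so its length is 153 − 48 + 1 = 106 bp.

106 bp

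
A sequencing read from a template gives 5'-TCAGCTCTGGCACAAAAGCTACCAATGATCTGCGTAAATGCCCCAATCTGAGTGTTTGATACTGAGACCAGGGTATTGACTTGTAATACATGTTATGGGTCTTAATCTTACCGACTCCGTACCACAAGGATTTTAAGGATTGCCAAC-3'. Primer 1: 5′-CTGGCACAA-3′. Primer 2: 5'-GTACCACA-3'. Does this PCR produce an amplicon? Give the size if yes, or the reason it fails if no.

Primer 1 (CTGGCACAA) matches the top strand at positions 7–15 (3' end points downstream).
Primer 2 (GTACCACA) also matches the top strand directly, at positions 119–126 — its reverse complement TGTGGTAC is not present.
Both primers anneal to the bottom strand with 3' ends pointing the same way, so neither can prime synthesis back toward the other.

No product — both primers anneal to the same strand and extend in the same direction.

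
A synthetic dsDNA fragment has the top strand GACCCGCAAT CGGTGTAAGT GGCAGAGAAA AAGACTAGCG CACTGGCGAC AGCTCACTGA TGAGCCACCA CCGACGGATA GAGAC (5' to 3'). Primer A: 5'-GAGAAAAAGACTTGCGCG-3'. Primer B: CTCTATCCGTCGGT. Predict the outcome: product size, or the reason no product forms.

No product — primer A has no binding site in the template.

Primer A (GAGAAAAAGACTTGCGCG) does not match the top strand, and its reverse complement CGCGCAAGTCTTTTTCTC does not match either.
With no annealing site for primer A, no amplification occurs.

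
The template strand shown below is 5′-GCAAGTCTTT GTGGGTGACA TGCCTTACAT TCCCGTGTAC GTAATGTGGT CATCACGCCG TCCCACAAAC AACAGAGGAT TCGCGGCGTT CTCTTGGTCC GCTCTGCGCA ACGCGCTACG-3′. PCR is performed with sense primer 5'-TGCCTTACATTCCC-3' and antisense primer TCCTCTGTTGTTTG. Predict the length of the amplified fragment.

The forward primer matches the template at positions 21–34.
Taking the reverse complement of TCCTCTGTTGTTTG gives CAAACAACAGAGGA, found at positions 66–79 on the template; the primer anneals here to the top strand with its 3' end pointing upstream.
The product runs from position 21 to position 79, so its length is 79 − 21 + 1 = 59 bp.

59 bp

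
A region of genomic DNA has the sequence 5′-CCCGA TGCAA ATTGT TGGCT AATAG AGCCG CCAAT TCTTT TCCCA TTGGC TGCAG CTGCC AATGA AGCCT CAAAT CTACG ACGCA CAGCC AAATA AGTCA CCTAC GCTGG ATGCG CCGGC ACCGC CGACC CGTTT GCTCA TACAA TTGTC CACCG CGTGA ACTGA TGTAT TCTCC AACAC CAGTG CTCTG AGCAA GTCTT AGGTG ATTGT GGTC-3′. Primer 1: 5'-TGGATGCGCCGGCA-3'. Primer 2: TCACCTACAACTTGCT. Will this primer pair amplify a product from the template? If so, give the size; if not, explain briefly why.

No product — primer 2 has no binding site in the template.

Primer 2 (TCACCTACAACTTGCT) does not match the top strand, and its reverse complement AGCAAGTTGTAGGTGA does not match either.
With no annealing site for primer 2, no amplification occurs.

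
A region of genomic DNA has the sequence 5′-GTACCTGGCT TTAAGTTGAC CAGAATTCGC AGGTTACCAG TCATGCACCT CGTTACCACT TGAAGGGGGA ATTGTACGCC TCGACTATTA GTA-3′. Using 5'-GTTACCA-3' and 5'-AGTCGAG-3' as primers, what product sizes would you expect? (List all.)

54 bp, 35 bp

The forward primer GTTACCA matches the top strand at positions 33–39, 52–58.
The reverse primer's reverse complement is CTCGACT, matching at positions 80–86.
Each forward site pairs with the reverse site to give a product ending at position 86: sizes 54, 35 bp.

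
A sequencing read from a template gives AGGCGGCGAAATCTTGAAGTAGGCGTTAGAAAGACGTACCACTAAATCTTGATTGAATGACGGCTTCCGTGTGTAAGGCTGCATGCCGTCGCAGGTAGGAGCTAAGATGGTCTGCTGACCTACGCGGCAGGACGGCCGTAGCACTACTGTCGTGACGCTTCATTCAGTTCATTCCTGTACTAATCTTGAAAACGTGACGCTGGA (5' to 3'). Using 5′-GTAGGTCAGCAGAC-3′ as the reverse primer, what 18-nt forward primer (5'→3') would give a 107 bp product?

The reverse primer's reverse complement GTCTGCTGACCTAC matches the template at positions 110–123, so the product ends at position 123.
A 107 bp product then starts at position 123 − 107 + 1 = 17.
The forward primer is identical to the top strand there: AAGTAGGCGTTAGAAAGA.

5'-AAGTAGGCGTTAGAAAGA-3'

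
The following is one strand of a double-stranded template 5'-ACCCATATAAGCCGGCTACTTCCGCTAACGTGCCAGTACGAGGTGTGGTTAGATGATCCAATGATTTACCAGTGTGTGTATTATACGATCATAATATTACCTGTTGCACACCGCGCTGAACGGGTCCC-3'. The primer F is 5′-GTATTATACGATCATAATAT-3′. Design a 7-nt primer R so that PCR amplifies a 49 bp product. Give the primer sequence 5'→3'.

5'-GACCCGT-3'

The forward primer binds at positions 78–97, so a 49 bp product ends at position 78 + 49 − 1 = 126.
The reverse primer anneals to the top strand over positions 120–126, i.e. to ACGGGTC.
Its sequence written 5'→3' is the reverse complement: GACCCGT.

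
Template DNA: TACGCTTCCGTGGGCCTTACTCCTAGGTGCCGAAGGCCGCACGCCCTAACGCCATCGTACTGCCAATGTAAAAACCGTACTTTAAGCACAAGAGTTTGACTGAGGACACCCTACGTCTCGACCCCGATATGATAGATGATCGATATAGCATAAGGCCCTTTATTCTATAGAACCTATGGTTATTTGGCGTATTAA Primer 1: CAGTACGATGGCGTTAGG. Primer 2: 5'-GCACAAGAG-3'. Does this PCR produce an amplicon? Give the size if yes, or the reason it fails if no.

Primer 1 (CAGTACGATGGCGTTAGG) has reverse complement CCTAACGCCATCGTACTG, which matches the top strand at positions 45–62; primer 1 anneals to the top strand there with its 3' end pointing upstream toward position 45.
Primer 2 (GCACAAGAG) matches the top strand directly at positions 86–94; it anneals to the bottom strand with its 3' end pointing downstream toward position 94.
The 3' ends diverge (primer 1 extends toward position 1, primer 2 toward position 195), so the primers never converge on a shared product.

No product — the primers' 3' ends point away from each other.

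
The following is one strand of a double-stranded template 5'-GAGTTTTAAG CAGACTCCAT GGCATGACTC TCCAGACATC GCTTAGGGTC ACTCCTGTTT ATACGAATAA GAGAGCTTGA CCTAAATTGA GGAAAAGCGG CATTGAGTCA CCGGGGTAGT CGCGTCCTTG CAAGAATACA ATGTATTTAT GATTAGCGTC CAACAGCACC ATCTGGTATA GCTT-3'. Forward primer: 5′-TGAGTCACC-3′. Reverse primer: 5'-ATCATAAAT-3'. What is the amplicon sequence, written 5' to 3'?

The forward primer matches the template at positions 104–112.
The reverse primer's reverse complement is ATTTATGAT, which matches the template at positions 145–153.
The product is the template from position 104 through 153 (50 bp).

5'-TGAGTCACCGGGGTAGTCGCGTCCTTGCAAGAATACAATGTATTTATGAT-3'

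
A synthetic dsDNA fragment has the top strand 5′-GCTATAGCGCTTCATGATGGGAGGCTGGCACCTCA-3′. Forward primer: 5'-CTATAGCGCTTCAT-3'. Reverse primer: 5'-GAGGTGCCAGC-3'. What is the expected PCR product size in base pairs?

Forward primer CTATAGCGCTTCAT is found on the top strand at positions 2–15.
The reverse primer's reverse complement is GCTGGCACCTC, which matches the template at positions 24–34.
Product length = (reverse-primer end) − (forward-primer start) + 1 = 34 − 2 + 1 = 33 bp.

33 bp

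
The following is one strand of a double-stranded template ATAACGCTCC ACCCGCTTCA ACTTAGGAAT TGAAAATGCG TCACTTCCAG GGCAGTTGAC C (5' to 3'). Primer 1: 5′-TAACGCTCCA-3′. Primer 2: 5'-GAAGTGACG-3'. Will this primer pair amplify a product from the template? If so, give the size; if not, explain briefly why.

Yes — a 46 bp product.

Primer 1 (TAACGCTCCA) matches the top strand at positions 2–11; it acts as a forward primer.
Primer 2's reverse complement is CGTCACTTC, matching the top strand at positions 39–47; it acts as a reverse primer.
The 3' ends face each other across positions 2–47, giving a 46 bp product.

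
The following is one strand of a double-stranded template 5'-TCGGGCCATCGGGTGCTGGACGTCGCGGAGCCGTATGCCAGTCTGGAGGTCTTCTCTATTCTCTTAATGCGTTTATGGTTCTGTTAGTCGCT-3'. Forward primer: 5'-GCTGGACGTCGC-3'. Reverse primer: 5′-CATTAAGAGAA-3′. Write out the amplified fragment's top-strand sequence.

Scanning the template, GCTGGACGTCGC occurs at positions 15–26; this primer anneals to the bottom strand there with its 3' end pointing downstream.
Taking the reverse complement of CATTAAGAGAA gives TTCTCTTAATG, found at positions 59–69 on the template; the primer anneals here to the top strand with its 3' end pointing upstream.
The product is the template from position 15 through 69 (55 bp).

5'-GCTGGACGTCGCGGAGCCGTATGCCAGTCTGGAGGTCTTCTCTATTCTCTTAATG-3'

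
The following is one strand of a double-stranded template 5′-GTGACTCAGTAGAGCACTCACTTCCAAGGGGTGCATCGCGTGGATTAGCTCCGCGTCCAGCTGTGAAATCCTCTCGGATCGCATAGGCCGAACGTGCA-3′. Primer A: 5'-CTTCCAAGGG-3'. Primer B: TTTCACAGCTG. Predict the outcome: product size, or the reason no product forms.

Primer A (CTTCCAAGGG) matches the top strand at positions 21–30; it acts as a forward primer.
Primer B's reverse complement is CAGCTGTGAAA, matching the top strand at positions 58–68; it acts as a reverse primer.
The 3' ends face each other across positions 21–68, giving a 48 bp product.

Yes — a 48 bp product.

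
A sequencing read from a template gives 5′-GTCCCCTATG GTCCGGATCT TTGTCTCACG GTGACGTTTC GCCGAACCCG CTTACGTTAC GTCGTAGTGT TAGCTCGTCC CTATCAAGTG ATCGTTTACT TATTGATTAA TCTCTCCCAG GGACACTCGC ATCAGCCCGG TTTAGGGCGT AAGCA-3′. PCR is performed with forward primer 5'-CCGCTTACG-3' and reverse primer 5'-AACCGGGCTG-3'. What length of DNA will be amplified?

Forward primer CCGCTTACG is found on the top strand at positions 48–56.
Reverse complement of the reverse primer: CAGCCCGGTT. This occurs on the top strand at positions 133–142.
Product length = (reverse-primer end) − (forward-primer start) + 1 = 142 − 48 + 1 = 95 bp.

95 bp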